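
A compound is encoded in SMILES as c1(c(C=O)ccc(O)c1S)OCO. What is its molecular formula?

Heavy atoms from the SMILES: 8 C, 4 O, 1 S.
Implicit hydrogens by atom environment:
  4 × C (aromatic): no H
  2 × C (aromatic): 1 H each → 2
  2 × O: 1 H each → 2
  2 × O: no H
  1 × C: 2 H
  1 × C: 1 H
  1 × S: 1 H
  Total hydrogens = 8.
Molecular formula: C8H8O4S

C8H8O4S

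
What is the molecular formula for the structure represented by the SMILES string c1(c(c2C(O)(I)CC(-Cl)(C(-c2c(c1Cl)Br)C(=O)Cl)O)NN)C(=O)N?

Heavy atoms from the SMILES: 1 Br, 12 C, 3 Cl, 1 I, 3 N, 4 O.
Implicit hydrogens by atom environment:
  6 × C (aromatic): no H
  4 × C: no H
  3 × Cl: no H
  2 × N: 2 H each → 4
  2 × O: 1 H each → 2
  2 × O: no H
  1 × Br: no H
  1 × C: 2 H
  1 × C: 1 H
  1 × I: no H
  1 × N: 1 H
  Total hydrogens = 10.
Molecular formula: C12H10BrCl3IN3O4

C12H10BrCl3IN3O4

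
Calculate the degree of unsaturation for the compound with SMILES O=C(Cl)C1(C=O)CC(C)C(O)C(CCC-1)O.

3

Molecular formula from the SMILES: C11H17ClO4.
DoU = (2C + 2 + N − H − X)/2 = (2·11 + 2 + 0 − 17 − 1)/2 = 6/2 = 3.
(Structurally: 1 ring(s) + 2 π bond(s) = 3.)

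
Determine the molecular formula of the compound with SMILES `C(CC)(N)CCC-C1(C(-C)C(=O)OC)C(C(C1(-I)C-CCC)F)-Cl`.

C18H32ClFINO2

Heavy atoms from the SMILES: 18 C, 1 Cl, 1 F, 1 I, 1 N, 2 O.
Implicit hydrogens by atom environment:
  7 × C: 2 H each → 14
  4 × C: 3 H each → 12
  4 × C: 1 H each → 4
  3 × C: no H
  2 × O: no H
  1 × Cl: no H
  1 × F: no H
  1 × I: no H
  1 × N: 2 H
  Total hydrogens = 32.
Molecular formula: C18H32ClFINO2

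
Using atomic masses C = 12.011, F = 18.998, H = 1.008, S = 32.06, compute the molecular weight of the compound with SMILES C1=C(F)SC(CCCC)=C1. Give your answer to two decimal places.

Molecular formula: C8H11FS.
M = 8×12.011 + 1×18.998 + 11×1.008 + 1×32.06 = 158.23 g/mol.

158.23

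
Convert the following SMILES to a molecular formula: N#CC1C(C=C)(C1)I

Heavy atoms from the SMILES: 6 C, 1 I, 1 N.
Implicit hydrogens by atom environment:
  2 × C: 2 H each → 4
  2 × C: 1 H each → 2
  2 × C: no H
  1 × I: no H
  1 × N: no H
  Total hydrogens = 6.
Molecular formula: C6H6IN

C6H6IN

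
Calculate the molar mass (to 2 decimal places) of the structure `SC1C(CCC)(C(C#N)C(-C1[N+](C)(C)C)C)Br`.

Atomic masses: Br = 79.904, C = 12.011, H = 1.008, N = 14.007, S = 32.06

320.31

Molecular formula: C13H24BrN2S+.
M = 1×79.904 + 13×12.011 + 24×1.008 + 2×14.007 + 1×32.06 = 320.31 g/mol.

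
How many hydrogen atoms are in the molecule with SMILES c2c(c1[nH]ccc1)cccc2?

9

Hydrogens are implicit in SMILES; fill each atom to its normal valence:
  8 × C (aromatic): 1 H each → 8
  2 × C (aromatic): no H
  1 × N (aromatic): 1 H
  Total hydrogens = 9.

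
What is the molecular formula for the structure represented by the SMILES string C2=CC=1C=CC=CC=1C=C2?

C10H8

Heavy atoms from the SMILES: 10 C.
Implicit hydrogens by atom environment:
  8 × C (aromatic): 1 H each → 8
  2 × C (aromatic): no H
  Total hydrogens = 8.
Molecular formula: C10H8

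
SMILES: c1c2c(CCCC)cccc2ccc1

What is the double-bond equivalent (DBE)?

Molecular formula from the SMILES: C14H16.
DoU = (2C + 2 + N − H − X)/2 = (2·14 + 2 + 0 − 16 − 0)/2 = 14/2 = 7.
(Structurally: 2 ring(s) + 5 π bond(s) = 7.)

7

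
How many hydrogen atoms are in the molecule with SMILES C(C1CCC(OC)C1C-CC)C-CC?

26

Hydrogens are implicit in SMILES; fill each atom to its normal valence:
  7 × C: 2 H each → 14
  3 × C: 3 H each → 9
  3 × C: 1 H each → 3
  1 × O: no H
  Total hydrogens = 26.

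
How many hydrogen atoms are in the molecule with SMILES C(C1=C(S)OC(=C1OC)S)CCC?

14

Hydrogens are implicit in SMILES; fill each atom to its normal valence:
  4 × C (aromatic): no H
  3 × C: 2 H each → 6
  2 × C: 3 H each → 6
  2 × S: 1 H each → 2
  1 × O (aromatic): no H
  1 × O: no H
  Total hydrogens = 14.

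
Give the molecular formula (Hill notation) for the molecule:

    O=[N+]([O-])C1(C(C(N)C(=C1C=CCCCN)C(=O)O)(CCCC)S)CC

Heavy atoms from the SMILES: 17 C, 3 N, 4 O, 1 S.
Implicit hydrogens by atom environment:
  7 × C: 2 H each → 14
  5 × C: no H
  3 × C: 1 H each → 3
  2 × C: 3 H each → 6
  2 × N: 2 H each → 4
  2 × O: no H
  1 × N (charge +1): no H
  1 × O: 1 H
  1 × O (charge -1): no H
  1 × S: 1 H
  Total hydrogens = 29.
Molecular formula: C17H29N3O4S

C17H29N3O4S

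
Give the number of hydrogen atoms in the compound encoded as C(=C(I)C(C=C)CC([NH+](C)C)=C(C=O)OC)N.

Hydrogens are implicit in SMILES; fill each atom to its normal valence:
  4 × C: 1 H each → 4
  3 × C: 3 H each → 9
  3 × C: no H
  2 × C: 2 H each → 4
  2 × O: no H
  1 × I: no H
  1 × N: 2 H
  1 × N (charge +1): 1 H
  Total hydrogens = 20.

20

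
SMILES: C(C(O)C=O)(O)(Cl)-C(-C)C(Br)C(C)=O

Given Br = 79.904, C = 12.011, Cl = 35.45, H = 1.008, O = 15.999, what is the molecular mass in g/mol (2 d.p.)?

Molecular formula: C8H12BrClO4.
M = 1×79.904 + 8×12.011 + 1×35.45 + 12×1.008 + 4×15.999 = 287.53 g/mol.

287.53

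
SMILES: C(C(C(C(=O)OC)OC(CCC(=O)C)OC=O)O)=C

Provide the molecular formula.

C12H18O7

Heavy atoms from the SMILES: 12 C, 7 O.
Implicit hydrogens by atom environment:
  6 × O: no H
  5 × C: 1 H each → 5
  3 × C: 2 H each → 6
  2 × C: 3 H each → 6
  2 × C: no H
  1 × O: 1 H
  Total hydrogens = 18.
Molecular formula: C12H18O7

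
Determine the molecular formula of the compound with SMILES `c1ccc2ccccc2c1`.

C10H8

Heavy atoms from the SMILES: 10 C.
Implicit hydrogens by atom environment:
  8 × C (aromatic): 1 H each → 8
  2 × C (aromatic): no H
  Total hydrogens = 8.
Molecular formula: C10H8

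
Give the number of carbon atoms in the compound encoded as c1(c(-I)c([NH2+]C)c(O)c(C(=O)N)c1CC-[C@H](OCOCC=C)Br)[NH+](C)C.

The symbol for carbon appears 17 times in the SMILES. Lowercase c denotes aromatic carbon and counts toward C.

17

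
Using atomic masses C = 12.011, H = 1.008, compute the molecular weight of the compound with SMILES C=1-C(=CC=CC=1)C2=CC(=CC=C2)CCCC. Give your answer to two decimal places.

Molecular formula: C16H18.
M = 16×12.011 + 18×1.008 = 210.32 g/mol.

210.32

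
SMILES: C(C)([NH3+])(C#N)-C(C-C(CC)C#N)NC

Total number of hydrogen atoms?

19

Hydrogens are implicit in SMILES; fill each atom to its normal valence:
  3 × C: 3 H each → 9
  3 × C: no H
  2 × C: 2 H each → 4
  2 × C: 1 H each → 2
  2 × N: no H
  1 × N (charge +1): 3 H
  1 × N: 1 H
  Total hydrogens = 19.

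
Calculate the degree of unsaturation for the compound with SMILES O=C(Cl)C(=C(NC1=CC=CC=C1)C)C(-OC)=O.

Molecular formula from the SMILES: C12H12ClNO3.
DoU = (2C + 2 + N − H − X)/2 = (2·12 + 2 + 1 − 12 − 1)/2 = 14/2 = 7.
(Structurally: 1 ring(s) + 6 π bond(s) = 7.)

7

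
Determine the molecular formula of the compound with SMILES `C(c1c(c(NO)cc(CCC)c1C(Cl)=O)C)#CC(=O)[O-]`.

Heavy atoms from the SMILES: 14 C, 1 Cl, 1 N, 4 O.
Implicit hydrogens by atom environment:
  5 × C (aromatic): no H
  4 × C: no H
  2 × C: 3 H each → 6
  2 × C: 2 H each → 4
  2 × O: no H
  1 × C (aromatic): 1 H
  1 × Cl: no H
  1 × N: 1 H
  1 × O: 1 H
  1 × O (charge -1): no H
  Total hydrogens = 13.
Net charge -1.
Molecular formula: C14H13ClNO4-

C14H13ClNO4-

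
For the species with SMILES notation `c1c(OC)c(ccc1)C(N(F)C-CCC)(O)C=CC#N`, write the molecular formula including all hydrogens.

C15H19FN2O2

Heavy atoms from the SMILES: 15 C, 1 F, 2 N, 2 O.
Implicit hydrogens by atom environment:
  4 × C (aromatic): 1 H each → 4
  3 × C: 2 H each → 6
  2 × C: 3 H each → 6
  2 × C: 1 H each → 2
  2 × C: no H
  2 × C (aromatic): no H
  2 × N: no H
  1 × F: no H
  1 × O: 1 H
  1 × O: no H
  Total hydrogens = 19.
Molecular formula: C15H19FN2O2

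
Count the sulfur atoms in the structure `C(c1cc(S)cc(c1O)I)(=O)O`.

1

The symbol for sulfur appears 1 time in the SMILES.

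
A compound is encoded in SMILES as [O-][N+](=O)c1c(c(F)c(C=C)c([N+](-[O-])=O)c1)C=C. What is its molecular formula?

C10H7FN2O4

Heavy atoms from the SMILES: 10 C, 1 F, 2 N, 4 O.
Implicit hydrogens by atom environment:
  5 × C (aromatic): no H
  2 × C: 2 H each → 4
  2 × C: 1 H each → 2
  2 × N (charge +1): no H
  2 × O: no H
  2 × O (charge -1): no H
  1 × C (aromatic): 1 H
  1 × F: no H
  Total hydrogens = 7.
Molecular formula: C10H7FN2O4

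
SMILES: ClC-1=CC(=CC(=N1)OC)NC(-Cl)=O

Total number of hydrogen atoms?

Hydrogens are implicit in SMILES; fill each atom to its normal valence:
  3 × C (aromatic): no H
  2 × C (aromatic): 1 H each → 2
  2 × Cl: no H
  2 × O: no H
  1 × C: 3 H
  1 × C: no H
  1 × N: 1 H
  1 × N (aromatic): no H
  Total hydrogens = 6.

6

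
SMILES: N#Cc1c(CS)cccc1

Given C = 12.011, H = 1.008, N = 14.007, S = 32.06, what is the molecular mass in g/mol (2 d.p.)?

Molecular formula: C8H7NS.
M = 8×12.011 + 7×1.008 + 1×14.007 + 1×32.06 = 149.21 g/mol.

149.21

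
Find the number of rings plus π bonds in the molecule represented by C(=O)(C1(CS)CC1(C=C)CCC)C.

Molecular formula from the SMILES: C11H18OS.
DoU = (2C + 2 + N − H − X)/2 = (2·11 + 2 + 0 − 18 − 0)/2 = 6/2 = 3.
(Structurally: 1 ring(s) + 2 π bond(s) = 3.)

3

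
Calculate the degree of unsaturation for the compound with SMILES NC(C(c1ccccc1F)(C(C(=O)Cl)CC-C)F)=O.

6

Molecular formula from the SMILES: C13H14ClF2NO2.
DoU = (2C + 2 + N − H − X)/2 = (2·13 + 2 + 1 − 14 − 3)/2 = 12/2 = 6.
(Structurally: 1 ring(s) + 5 π bond(s) = 6.)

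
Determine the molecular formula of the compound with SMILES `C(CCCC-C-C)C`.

C8H18

Heavy atoms from the SMILES: 8 C.
Implicit hydrogens by atom environment:
  6 × C: 2 H each → 12
  2 × C: 3 H each → 6
  Total hydrogens = 18.
Molecular formula: C8H18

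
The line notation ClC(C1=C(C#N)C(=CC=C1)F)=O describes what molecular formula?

Heavy atoms from the SMILES: 8 C, 1 Cl, 1 F, 1 N, 1 O.
Implicit hydrogens by atom environment:
  3 × C (aromatic): 1 H each → 3
  3 × C (aromatic): no H
  2 × C: no H
  1 × Cl: no H
  1 × F: no H
  1 × N: no H
  1 × O: no H
  Total hydrogens = 3.
Molecular formula: C8H3ClFNO

C8H3ClFNO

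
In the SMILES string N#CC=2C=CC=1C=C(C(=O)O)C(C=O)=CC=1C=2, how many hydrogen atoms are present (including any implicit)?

Hydrogens are implicit in SMILES; fill each atom to its normal valence:
  5 × C (aromatic): 1 H each → 5
  5 × C (aromatic): no H
  2 × C: no H
  2 × O: no H
  1 × C: 1 H
  1 × N: no H
  1 × O: 1 H
  Total hydrogens = 7.

7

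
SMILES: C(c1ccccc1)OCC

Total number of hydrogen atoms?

Hydrogens are implicit in SMILES; fill each atom to its normal valence:
  5 × C (aromatic): 1 H each → 5
  2 × C: 2 H each → 4
  1 × C: 3 H
  1 × C (aromatic): no H
  1 × O: no H
  Total hydrogens = 12.

12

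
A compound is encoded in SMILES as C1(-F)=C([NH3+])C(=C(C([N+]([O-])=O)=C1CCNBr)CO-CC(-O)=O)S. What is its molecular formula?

C11H14BrFN3O5S+

Heavy atoms from the SMILES: 1 Br, 11 C, 1 F, 3 N, 5 O, 1 S.
Implicit hydrogens by atom environment:
  6 × C (aromatic): no H
  4 × C: 2 H each → 8
  3 × O: no H
  1 × Br: no H
  1 × C: no H
  1 × F: no H
  1 × N (charge +1): 3 H
  1 × N: 1 H
  1 × N (charge +1): no H
  1 × O: 1 H
  1 × O (charge -1): no H
  1 × S: 1 H
  Total hydrogens = 14.
Net charge +1.
Molecular formula: C11H14BrFN3O5S+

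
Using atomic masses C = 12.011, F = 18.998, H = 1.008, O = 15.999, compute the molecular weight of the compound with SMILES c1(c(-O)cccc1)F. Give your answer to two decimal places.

112.10

Molecular formula: C6H5FO.
M = 6×12.011 + 1×18.998 + 5×1.008 + 1×15.999 = 112.10 g/mol.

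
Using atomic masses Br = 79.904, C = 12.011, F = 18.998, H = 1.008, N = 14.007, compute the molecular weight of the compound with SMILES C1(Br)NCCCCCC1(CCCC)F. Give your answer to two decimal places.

Molecular formula: C11H21BrFN.
M = 1×79.904 + 11×12.011 + 1×18.998 + 21×1.008 + 1×14.007 = 266.20 g/mol.

266.20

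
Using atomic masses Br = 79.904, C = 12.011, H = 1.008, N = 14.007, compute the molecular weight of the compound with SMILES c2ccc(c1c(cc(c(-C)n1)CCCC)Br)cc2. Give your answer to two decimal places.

304.23

Molecular formula: C16H18BrN.
M = 1×79.904 + 16×12.011 + 18×1.008 + 1×14.007 = 304.23 g/mol.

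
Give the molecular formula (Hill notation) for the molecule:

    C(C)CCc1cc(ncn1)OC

Heavy atoms from the SMILES: 9 C, 2 N, 1 O.
Implicit hydrogens by atom environment:
  3 × C: 2 H each → 6
  2 × C: 3 H each → 6
  2 × C (aromatic): 1 H each → 2
  2 × C (aromatic): no H
  2 × N (aromatic): no H
  1 × O: no H
  Total hydrogens = 14.
Molecular formula: C9H14N2O

C9H14N2O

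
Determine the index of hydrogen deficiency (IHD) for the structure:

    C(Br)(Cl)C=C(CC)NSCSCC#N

3

Molecular formula from the SMILES: C8H12BrClN2S2.
DoU = (2C + 2 + N − H − X)/2 = (2·8 + 2 + 2 − 12 − 2)/2 = 6/2 = 3.
(Structurally: 0 ring(s) + 3 π bond(s) = 3.)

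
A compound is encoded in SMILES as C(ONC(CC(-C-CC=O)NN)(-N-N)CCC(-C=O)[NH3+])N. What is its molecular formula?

Heavy atoms from the SMILES: 11 C, 7 N, 3 O.
Implicit hydrogens by atom environment:
  6 × C: 2 H each → 12
  4 × C: 1 H each → 4
  3 × N: 2 H each → 6
  3 × N: 1 H each → 3
  3 × O: no H
  1 × C: no H
  1 × N (charge +1): 3 H
  Total hydrogens = 28.
Net charge +1.
Molecular formula: C11H28N7O3+

C11H28N7O3+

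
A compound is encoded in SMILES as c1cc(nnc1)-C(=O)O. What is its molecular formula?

C5H4N2O2

Heavy atoms from the SMILES: 5 C, 2 N, 2 O.
Implicit hydrogens by atom environment:
  3 × C (aromatic): 1 H each → 3
  2 × N (aromatic): no H
  1 × C (aromatic): no H
  1 × C: no H
  1 × O: 1 H
  1 × O: no H
  Total hydrogens = 4.
Molecular formula: C5H4N2O2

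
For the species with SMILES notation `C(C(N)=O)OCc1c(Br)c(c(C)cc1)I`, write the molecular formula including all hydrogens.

Heavy atoms from the SMILES: 1 Br, 10 C, 1 I, 1 N, 2 O.
Implicit hydrogens by atom environment:
  4 × C (aromatic): no H
  2 × C: 2 H each → 4
  2 × C (aromatic): 1 H each → 2
  2 × O: no H
  1 × Br: no H
  1 × C: 3 H
  1 × C: no H
  1 × I: no H
  1 × N: 2 H
  Total hydrogens = 11.
Molecular formula: C10H11BrINO2

C10H11BrINO2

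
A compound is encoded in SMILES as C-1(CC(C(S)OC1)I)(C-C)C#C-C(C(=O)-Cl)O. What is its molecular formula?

C11H14ClIO3S

Heavy atoms from the SMILES: 11 C, 1 Cl, 1 I, 3 O, 1 S.
Implicit hydrogens by atom environment:
  4 × C: no H
  3 × C: 2 H each → 6
  3 × C: 1 H each → 3
  2 × O: no H
  1 × C: 3 H
  1 × Cl: no H
  1 × I: no H
  1 × O: 1 H
  1 × S: 1 H
  Total hydrogens = 14.
Molecular formula: C11H14ClIO3S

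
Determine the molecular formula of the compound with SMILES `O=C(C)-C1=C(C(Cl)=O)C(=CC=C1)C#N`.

C10H6ClNO2

Heavy atoms from the SMILES: 10 C, 1 Cl, 1 N, 2 O.
Implicit hydrogens by atom environment:
  3 × C (aromatic): 1 H each → 3
  3 × C (aromatic): no H
  3 × C: no H
  2 × O: no H
  1 × C: 3 H
  1 × Cl: no H
  1 × N: no H
  Total hydrogens = 6.
Molecular formula: C10H6ClNO2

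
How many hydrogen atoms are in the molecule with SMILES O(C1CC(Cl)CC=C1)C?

11

Hydrogens are implicit in SMILES; fill each atom to its normal valence:
  4 × C: 1 H each → 4
  2 × C: 2 H each → 4
  1 × C: 3 H
  1 × Cl: no H
  1 × O: no H
  Total hydrogens = 11.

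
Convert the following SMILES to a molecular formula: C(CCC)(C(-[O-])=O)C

Heavy atoms from the SMILES: 6 C, 2 O.
Implicit hydrogens by atom environment:
  2 × C: 3 H each → 6
  2 × C: 2 H each → 4
  1 × C: 1 H
  1 × C: no H
  1 × O: no H
  1 × O (charge -1): no H
  Total hydrogens = 11.
Net charge -1.
Molecular formula: C6H11O2-

C6H11O2-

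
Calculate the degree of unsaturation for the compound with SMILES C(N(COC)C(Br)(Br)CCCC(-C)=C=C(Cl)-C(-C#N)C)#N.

Molecular formula from the SMILES: C14H18Br2ClN3O.
DoU = (2C + 2 + N − H − X)/2 = (2·14 + 2 + 3 − 18 − 3)/2 = 12/2 = 6.
(Structurally: 0 ring(s) + 6 π bond(s) = 6.)

6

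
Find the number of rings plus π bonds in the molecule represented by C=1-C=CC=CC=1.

4

Molecular formula from the SMILES: C6H6.
DoU = (2C + 2 + N − H − X)/2 = (2·6 + 2 + 0 − 6 − 0)/2 = 8/2 = 4.
(Structurally: 1 ring(s) + 3 π bond(s) = 4.)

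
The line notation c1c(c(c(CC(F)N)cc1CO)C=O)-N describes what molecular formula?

Heavy atoms from the SMILES: 10 C, 1 F, 2 N, 2 O.
Implicit hydrogens by atom environment:
  4 × C (aromatic): no H
  2 × C: 2 H each → 4
  2 × C (aromatic): 1 H each → 2
  2 × C: 1 H each → 2
  2 × N: 2 H each → 4
  1 × F: no H
  1 × O: 1 H
  1 × O: no H
  Total hydrogens = 13.
Molecular formula: C10H13FN2O2

C10H13FN2O2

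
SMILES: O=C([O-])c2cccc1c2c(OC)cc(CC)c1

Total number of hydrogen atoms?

Hydrogens are implicit in SMILES; fill each atom to its normal valence:
  5 × C (aromatic): 1 H each → 5
  5 × C (aromatic): no H
  2 × C: 3 H each → 6
  2 × O: no H
  1 × C: 2 H
  1 × C: no H
  1 × O (charge -1): no H
  Total hydrogens = 13.

13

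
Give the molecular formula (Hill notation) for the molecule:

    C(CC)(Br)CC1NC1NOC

C7H15BrN2O

Heavy atoms from the SMILES: 1 Br, 7 C, 2 N, 1 O.
Implicit hydrogens by atom environment:
  3 × C: 1 H each → 3
  2 × C: 3 H each → 6
  2 × C: 2 H each → 4
  2 × N: 1 H each → 2
  1 × Br: no H
  1 × O: no H
  Total hydrogens = 15.
Molecular formula: C7H15BrN2O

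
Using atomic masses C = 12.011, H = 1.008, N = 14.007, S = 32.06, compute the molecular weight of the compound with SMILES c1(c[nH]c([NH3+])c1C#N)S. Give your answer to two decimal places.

140.18

Molecular formula: C5H6N3S+.
M = 5×12.011 + 6×1.008 + 3×14.007 + 1×32.06 = 140.18 g/mol.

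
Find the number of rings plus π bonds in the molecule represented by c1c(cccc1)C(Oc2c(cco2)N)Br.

7

Molecular formula from the SMILES: C11H10BrNO2.
DoU = (2C + 2 + N − H − X)/2 = (2·11 + 2 + 1 − 10 − 1)/2 = 14/2 = 7.
(Structurally: 2 ring(s) + 5 π bond(s) = 7.)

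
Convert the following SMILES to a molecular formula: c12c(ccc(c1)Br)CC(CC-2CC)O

Heavy atoms from the SMILES: 1 Br, 12 C, 1 O.
Implicit hydrogens by atom environment:
  3 × C: 2 H each → 6
  3 × C (aromatic): 1 H each → 3
  3 × C (aromatic): no H
  2 × C: 1 H each → 2
  1 × Br: no H
  1 × C: 3 H
  1 × O: 1 H
  Total hydrogens = 15.
Molecular formula: C12H15BrO

C12H15BrO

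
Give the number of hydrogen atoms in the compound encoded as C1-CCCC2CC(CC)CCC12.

22

Hydrogens are implicit in SMILES; fill each atom to its normal valence:
  8 × C: 2 H each → 16
  3 × C: 1 H each → 3
  1 × C: 3 H
  Total hydrogens = 22.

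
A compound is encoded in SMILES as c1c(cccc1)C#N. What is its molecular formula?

C7H5N

Heavy atoms from the SMILES: 7 C, 1 N.
Implicit hydrogens by atom environment:
  5 × C (aromatic): 1 H each → 5
  1 × C (aromatic): no H
  1 × C: no H
  1 × N: no H
  Total hydrogens = 5.
Molecular formula: C7H5N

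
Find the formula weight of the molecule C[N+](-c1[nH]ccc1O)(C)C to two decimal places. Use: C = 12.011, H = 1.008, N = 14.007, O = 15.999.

Molecular formula: C7H13N2O+.
M = 7×12.011 + 13×1.008 + 2×14.007 + 1×15.999 = 141.19 g/mol.

141.19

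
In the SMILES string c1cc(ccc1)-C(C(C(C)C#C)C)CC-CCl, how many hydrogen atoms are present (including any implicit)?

21

Hydrogens are implicit in SMILES; fill each atom to its normal valence:
  5 × C (aromatic): 1 H each → 5
  4 × C: 1 H each → 4
  3 × C: 2 H each → 6
  2 × C: 3 H each → 6
  1 × C: no H
  1 × C (aromatic): no H
  1 × Cl: no H
  Total hydrogens = 21.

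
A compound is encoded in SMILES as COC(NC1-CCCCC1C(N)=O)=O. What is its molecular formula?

C9H16N2O3

Heavy atoms from the SMILES: 9 C, 2 N, 3 O.
Implicit hydrogens by atom environment:
  4 × C: 2 H each → 8
  3 × O: no H
  2 × C: 1 H each → 2
  2 × C: no H
  1 × C: 3 H
  1 × N: 2 H
  1 × N: 1 H
  Total hydrogens = 16.
Molecular formula: C9H16N2O3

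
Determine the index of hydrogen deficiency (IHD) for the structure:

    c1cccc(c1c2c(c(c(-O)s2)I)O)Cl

7

Molecular formula from the SMILES: C10H6ClIO2S.
DoU = (2C + 2 + N − H − X)/2 = (2·10 + 2 + 0 − 6 − 2)/2 = 14/2 = 7.
(Structurally: 2 ring(s) + 5 π bond(s) = 7.)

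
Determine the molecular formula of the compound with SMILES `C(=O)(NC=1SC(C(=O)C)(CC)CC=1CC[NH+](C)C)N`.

C13H24N3O2S+

Heavy atoms from the SMILES: 13 C, 3 N, 2 O, 1 S.
Implicit hydrogens by atom environment:
  5 × C: no H
  4 × C: 3 H each → 12
  4 × C: 2 H each → 8
  2 × O: no H
  1 × N: 2 H
  1 × N: 1 H
  1 × N (charge +1): 1 H
  1 × S: no H
  Total hydrogens = 24.
Net charge +1.
Molecular formula: C13H24N3O2S+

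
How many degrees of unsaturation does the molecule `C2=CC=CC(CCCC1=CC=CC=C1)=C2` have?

Molecular formula from the SMILES: C15H16.
DoU = (2C + 2 + N − H − X)/2 = (2·15 + 2 + 0 − 16 − 0)/2 = 16/2 = 8.
(Structurally: 2 ring(s) + 6 π bond(s) = 8.)

8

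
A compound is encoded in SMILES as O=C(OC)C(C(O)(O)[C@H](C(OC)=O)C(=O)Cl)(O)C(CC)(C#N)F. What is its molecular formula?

C12H15ClFNO8

Heavy atoms from the SMILES: 12 C, 1 Cl, 1 F, 1 N, 8 O.
Implicit hydrogens by atom environment:
  7 × C: no H
  5 × O: no H
  3 × C: 3 H each → 9
  3 × O: 1 H each → 3
  1 × C: 2 H
  1 × C: 1 H
  1 × Cl: no H
  1 × F: no H
  1 × N: no H
  Total hydrogens = 15.
Molecular formula: C12H15ClFNO8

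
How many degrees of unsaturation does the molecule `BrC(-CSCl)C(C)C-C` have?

Molecular formula from the SMILES: C6H12BrClS.
DoU = (2C + 2 + N − H − X)/2 = (2·6 + 2 + 0 − 12 − 2)/2 = 0/2 = 0.
(Structurally: 0 ring(s) + 0 π bond(s) = 0.)

0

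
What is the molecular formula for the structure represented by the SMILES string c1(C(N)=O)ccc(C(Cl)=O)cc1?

Heavy atoms from the SMILES: 8 C, 1 Cl, 1 N, 2 O.
Implicit hydrogens by atom environment:
  4 × C (aromatic): 1 H each → 4
  2 × C (aromatic): no H
  2 × C: no H
  2 × O: no H
  1 × Cl: no H
  1 × N: 2 H
  Total hydrogens = 6.
Molecular formula: C8H6ClNO2

C8H6ClNO2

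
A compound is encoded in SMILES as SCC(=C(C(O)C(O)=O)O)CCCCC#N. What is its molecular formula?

Heavy atoms from the SMILES: 10 C, 1 N, 4 O, 1 S.
Implicit hydrogens by atom environment:
  5 × C: 2 H each → 10
  4 × C: no H
  3 × O: 1 H each → 3
  1 × C: 1 H
  1 × N: no H
  1 × O: no H
  1 × S: 1 H
  Total hydrogens = 15.
Molecular formula: C10H15NO4S

C10H15NO4S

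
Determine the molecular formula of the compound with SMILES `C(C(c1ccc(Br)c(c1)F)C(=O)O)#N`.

C9H5BrFNO2

Heavy atoms from the SMILES: 1 Br, 9 C, 1 F, 1 N, 2 O.
Implicit hydrogens by atom environment:
  3 × C (aromatic): 1 H each → 3
  3 × C (aromatic): no H
  2 × C: no H
  1 × Br: no H
  1 × C: 1 H
  1 × F: no H
  1 × N: no H
  1 × O: 1 H
  1 × O: no H
  Total hydrogens = 5.
Molecular formula: C9H5BrFNO2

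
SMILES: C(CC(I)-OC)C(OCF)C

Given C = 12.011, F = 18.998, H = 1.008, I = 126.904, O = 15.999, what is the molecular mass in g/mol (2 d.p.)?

276.09

Molecular formula: C7H14FIO2.
M = 7×12.011 + 1×18.998 + 14×1.008 + 1×126.904 + 2×15.999 = 276.09 g/mol.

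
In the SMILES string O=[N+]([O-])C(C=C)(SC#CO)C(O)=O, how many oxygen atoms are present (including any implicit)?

The symbol for oxygen appears 5 times in the SMILES.

5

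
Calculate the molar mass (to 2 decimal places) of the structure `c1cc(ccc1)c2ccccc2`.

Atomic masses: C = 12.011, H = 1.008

154.21

Molecular formula: C12H10.
M = 12×12.011 + 10×1.008 = 154.21 g/mol.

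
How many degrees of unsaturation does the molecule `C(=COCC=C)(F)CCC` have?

Molecular formula from the SMILES: C8H13FO.
DoU = (2C + 2 + N − H − X)/2 = (2·8 + 2 + 0 − 13 − 1)/2 = 4/2 = 2.
(Structurally: 0 ring(s) + 2 π bond(s) = 2.)

2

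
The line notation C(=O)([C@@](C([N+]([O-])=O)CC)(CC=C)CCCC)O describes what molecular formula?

C12H21NO4

Heavy atoms from the SMILES: 12 C, 1 N, 4 O.
Implicit hydrogens by atom environment:
  6 × C: 2 H each → 12
  2 × C: 3 H each → 6
  2 × C: 1 H each → 2
  2 × C: no H
  2 × O: no H
  1 × N (charge +1): no H
  1 × O: 1 H
  1 × O (charge -1): no H
  Total hydrogens = 21.
Molecular formula: C12H21NO4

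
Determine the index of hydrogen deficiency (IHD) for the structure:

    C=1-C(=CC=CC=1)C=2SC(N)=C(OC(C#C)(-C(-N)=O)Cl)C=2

10

Molecular formula from the SMILES: C14H11ClN2O2S.
DoU = (2C + 2 + N − H − X)/2 = (2·14 + 2 + 2 − 11 − 1)/2 = 20/2 = 10.
(Structurally: 2 ring(s) + 8 π bond(s) = 10.)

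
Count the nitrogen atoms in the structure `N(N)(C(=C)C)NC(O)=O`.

The symbol for nitrogen appears 3 times in the SMILES.

3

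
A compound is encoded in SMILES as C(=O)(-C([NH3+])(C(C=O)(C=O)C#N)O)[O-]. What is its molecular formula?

Heavy atoms from the SMILES: 6 C, 2 N, 5 O.
Implicit hydrogens by atom environment:
  4 × C: no H
  3 × O: no H
  2 × C: 1 H each → 2
  1 × N (charge +1): 3 H
  1 × N: no H
  1 × O: 1 H
  1 × O (charge -1): no H
  Total hydrogens = 6.
Molecular formula: C6H6N2O5

C6H6N2O5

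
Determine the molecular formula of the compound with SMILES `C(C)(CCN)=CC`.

Heavy atoms from the SMILES: 6 C, 1 N.
Implicit hydrogens by atom environment:
  2 × C: 3 H each → 6
  2 × C: 2 H each → 4
  1 × C: 1 H
  1 × C: no H
  1 × N: 2 H
  Total hydrogens = 13.
Molecular formula: C6H13N

C6H13N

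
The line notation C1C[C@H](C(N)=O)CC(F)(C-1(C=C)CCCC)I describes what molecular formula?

C13H21FINO

Heavy atoms from the SMILES: 13 C, 1 F, 1 I, 1 N, 1 O.
Implicit hydrogens by atom environment:
  7 × C: 2 H each → 14
  3 × C: no H
  2 × C: 1 H each → 2
  1 × C: 3 H
  1 × F: no H
  1 × I: no H
  1 × N: 2 H
  1 × O: no H
  Total hydrogens = 21.
Molecular formula: C13H21FINO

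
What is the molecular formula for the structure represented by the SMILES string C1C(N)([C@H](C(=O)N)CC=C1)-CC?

Heavy atoms from the SMILES: 9 C, 2 N, 1 O.
Implicit hydrogens by atom environment:
  3 × C: 2 H each → 6
  3 × C: 1 H each → 3
  2 × C: no H
  2 × N: 2 H each → 4
  1 × C: 3 H
  1 × O: no H
  Total hydrogens = 16.
Molecular formula: C9H16N2O

C9H16N2O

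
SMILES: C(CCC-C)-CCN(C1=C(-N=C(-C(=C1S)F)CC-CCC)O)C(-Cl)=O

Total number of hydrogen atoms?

28

Hydrogens are implicit in SMILES; fill each atom to its normal valence:
  10 × C: 2 H each → 20
  5 × C (aromatic): no H
  2 × C: 3 H each → 6
  1 × C: no H
  1 × Cl: no H
  1 × F: no H
  1 × N (aromatic): no H
  1 × N: no H
  1 × O: 1 H
  1 × O: no H
  1 × S: 1 H
  Total hydrogens = 28.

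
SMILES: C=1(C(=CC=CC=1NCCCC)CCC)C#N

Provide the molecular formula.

Heavy atoms from the SMILES: 14 C, 2 N.
Implicit hydrogens by atom environment:
  5 × C: 2 H each → 10
  3 × C (aromatic): 1 H each → 3
  3 × C (aromatic): no H
  2 × C: 3 H each → 6
  1 × C: no H
  1 × N: 1 H
  1 × N: no H
  Total hydrogens = 20.
Molecular formula: C14H20N2

C14H20N2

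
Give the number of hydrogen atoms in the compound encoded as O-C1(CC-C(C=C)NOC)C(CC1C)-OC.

23

Hydrogens are implicit in SMILES; fill each atom to its normal valence:
  4 × C: 2 H each → 8
  4 × C: 1 H each → 4
  3 × C: 3 H each → 9
  2 × O: no H
  1 × C: no H
  1 × N: 1 H
  1 × O: 1 H
  Total hydrogens = 23.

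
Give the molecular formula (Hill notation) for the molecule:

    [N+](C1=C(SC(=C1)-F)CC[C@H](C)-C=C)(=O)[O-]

Heavy atoms from the SMILES: 10 C, 1 F, 1 N, 2 O, 1 S.
Implicit hydrogens by atom environment:
  3 × C: 2 H each → 6
  3 × C (aromatic): no H
  2 × C: 1 H each → 2
  1 × C: 3 H
  1 × C (aromatic): 1 H
  1 × F: no H
  1 × N (charge +1): no H
  1 × O: no H
  1 × O (charge -1): no H
  1 × S (aromatic): no H
  Total hydrogens = 12.
Molecular formula: C10H12FNO2S

C10H12FNO2S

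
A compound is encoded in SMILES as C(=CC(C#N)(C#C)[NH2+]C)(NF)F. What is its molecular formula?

Heavy atoms from the SMILES: 7 C, 2 F, 3 N.
Implicit hydrogens by atom environment:
  4 × C: no H
  2 × C: 1 H each → 2
  2 × F: no H
  1 × C: 3 H
  1 × N (charge +1): 2 H
  1 × N: 1 H
  1 × N: no H
  Total hydrogens = 8.
Net charge +1.
Molecular formula: C7H8F2N3+

C7H8F2N3+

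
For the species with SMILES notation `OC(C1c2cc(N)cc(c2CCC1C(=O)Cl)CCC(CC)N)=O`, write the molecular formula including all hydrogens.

Heavy atoms from the SMILES: 17 C, 1 Cl, 2 N, 3 O.
Implicit hydrogens by atom environment:
  5 × C: 2 H each → 10
  4 × C (aromatic): no H
  3 × C: 1 H each → 3
  2 × C (aromatic): 1 H each → 2
  2 × C: no H
  2 × N: 2 H each → 4
  2 × O: no H
  1 × C: 3 H
  1 × Cl: no H
  1 × O: 1 H
  Total hydrogens = 23.
Molecular formula: C17H23ClN2O3

C17H23ClN2O3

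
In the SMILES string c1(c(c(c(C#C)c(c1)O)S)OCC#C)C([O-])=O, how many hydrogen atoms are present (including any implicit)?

Hydrogens are implicit in SMILES; fill each atom to its normal valence:
  5 × C (aromatic): no H
  3 × C: no H
  2 × C: 1 H each → 2
  2 × O: no H
  1 × C: 2 H
  1 × C (aromatic): 1 H
  1 × O: 1 H
  1 × O (charge -1): no H
  1 × S: 1 H
  Total hydrogens = 7.

7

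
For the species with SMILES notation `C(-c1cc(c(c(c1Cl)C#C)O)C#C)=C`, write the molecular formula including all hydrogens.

C12H7ClO

Heavy atoms from the SMILES: 12 C, 1 Cl, 1 O.
Implicit hydrogens by atom environment:
  5 × C (aromatic): no H
  3 × C: 1 H each → 3
  2 × C: no H
  1 × C: 2 H
  1 × C (aromatic): 1 H
  1 × Cl: no H
  1 × O: 1 H
  Total hydrogens = 7.
Molecular formula: C12H7ClO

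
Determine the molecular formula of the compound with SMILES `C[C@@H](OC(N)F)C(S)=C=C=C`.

Heavy atoms from the SMILES: 7 C, 1 F, 1 N, 1 O, 1 S.
Implicit hydrogens by atom environment:
  3 × C: no H
  2 × C: 1 H each → 2
  1 × C: 3 H
  1 × C: 2 H
  1 × F: no H
  1 × N: 2 H
  1 × O: no H
  1 × S: 1 H
  Total hydrogens = 10.
Molecular formula: C7H10FNOS

C7H10FNOS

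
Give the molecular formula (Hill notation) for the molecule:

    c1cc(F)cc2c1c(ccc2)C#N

Heavy atoms from the SMILES: 11 C, 1 F, 1 N.
Implicit hydrogens by atom environment:
  6 × C (aromatic): 1 H each → 6
  4 × C (aromatic): no H
  1 × C: no H
  1 × F: no H
  1 × N: no H
  Total hydrogens = 6.
Molecular formula: C11H6FN

C11H6FN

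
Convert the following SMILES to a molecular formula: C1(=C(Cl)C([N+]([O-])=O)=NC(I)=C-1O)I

Heavy atoms from the SMILES: 5 C, 1 Cl, 2 I, 2 N, 3 O.
Implicit hydrogens by atom environment:
  5 × C (aromatic): no H
  2 × I: no H
  1 × Cl: no H
  1 × N (aromatic): no H
  1 × N (charge +1): no H
  1 × O: 1 H
  1 × O: no H
  1 × O (charge -1): no H
  Total hydrogens = 1.
Molecular formula: C5HClI2N2O3

C5HClI2N2O3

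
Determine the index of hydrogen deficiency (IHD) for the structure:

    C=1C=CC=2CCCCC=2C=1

5

Molecular formula from the SMILES: C10H12.
DoU = (2C + 2 + N − H − X)/2 = (2·10 + 2 + 0 − 12 − 0)/2 = 10/2 = 5.
(Structurally: 2 ring(s) + 3 π bond(s) = 5.)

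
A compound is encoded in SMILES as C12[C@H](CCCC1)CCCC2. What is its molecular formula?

C10H18

Heavy atoms from the SMILES: 10 C.
Implicit hydrogens by atom environment:
  8 × C: 2 H each → 16
  2 × C: 1 H each → 2
  Total hydrogens = 18.
Molecular formula: C10H18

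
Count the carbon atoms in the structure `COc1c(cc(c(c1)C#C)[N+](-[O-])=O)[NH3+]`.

The symbol for carbon appears 9 times in the SMILES. Lowercase c denotes aromatic carbon and counts toward C.

9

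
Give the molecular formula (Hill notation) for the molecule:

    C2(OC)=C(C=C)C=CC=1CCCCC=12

C13H16O

Heavy atoms from the SMILES: 13 C, 1 O.
Implicit hydrogens by atom environment:
  5 × C: 2 H each → 10
  4 × C (aromatic): no H
  2 × C (aromatic): 1 H each → 2
  1 × C: 3 H
  1 × C: 1 H
  1 × O: no H
  Total hydrogens = 16.
Molecular formula: C13H16O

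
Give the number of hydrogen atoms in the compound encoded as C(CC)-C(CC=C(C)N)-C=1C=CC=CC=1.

Hydrogens are implicit in SMILES; fill each atom to its normal valence:
  5 × C (aromatic): 1 H each → 5
  3 × C: 2 H each → 6
  2 × C: 3 H each → 6
  2 × C: 1 H each → 2
  1 × C: no H
  1 × C (aromatic): no H
  1 × N: 2 H
  Total hydrogens = 21.

21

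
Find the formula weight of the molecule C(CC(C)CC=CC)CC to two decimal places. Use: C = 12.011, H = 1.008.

140.27

Molecular formula: C10H20.
M = 10×12.011 + 20×1.008 = 140.27 g/mol.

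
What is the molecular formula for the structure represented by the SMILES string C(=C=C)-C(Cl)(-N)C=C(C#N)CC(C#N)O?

Heavy atoms from the SMILES: 10 C, 1 Cl, 3 N, 1 O.
Implicit hydrogens by atom environment:
  5 × C: no H
  3 × C: 1 H each → 3
  2 × C: 2 H each → 4
  2 × N: no H
  1 × Cl: no H
  1 × N: 2 H
  1 × O: 1 H
  Total hydrogens = 10.
Molecular formula: C10H10ClN3O

C10H10ClN3O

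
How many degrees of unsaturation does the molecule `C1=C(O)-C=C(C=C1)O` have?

Molecular formula from the SMILES: C6H6O2.
DoU = (2C + 2 + N − H − X)/2 = (2·6 + 2 + 0 − 6 − 0)/2 = 8/2 = 4.
(Structurally: 1 ring(s) + 3 π bond(s) = 4.)

4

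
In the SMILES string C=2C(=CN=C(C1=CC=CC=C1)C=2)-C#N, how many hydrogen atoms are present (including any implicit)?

8

Hydrogens are implicit in SMILES; fill each atom to its normal valence:
  8 × C (aromatic): 1 H each → 8
  3 × C (aromatic): no H
  1 × C: no H
  1 × N (aromatic): no H
  1 × N: no H
  Total hydrogens = 8.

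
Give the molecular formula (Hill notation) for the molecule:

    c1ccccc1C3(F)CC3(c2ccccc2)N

Heavy atoms from the SMILES: 15 C, 1 F, 1 N.
Implicit hydrogens by atom environment:
  10 × C (aromatic): 1 H each → 10
  2 × C: no H
  2 × C (aromatic): no H
  1 × C: 2 H
  1 × F: no H
  1 × N: 2 H
  Total hydrogens = 14.
Molecular formula: C15H14FN

C15H14FN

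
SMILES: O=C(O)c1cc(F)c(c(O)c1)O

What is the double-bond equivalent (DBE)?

5

Molecular formula from the SMILES: C7H5FO4.
DoU = (2C + 2 + N − H − X)/2 = (2·7 + 2 + 0 − 5 − 1)/2 = 10/2 = 5.
(Structurally: 1 ring(s) + 4 π bond(s) = 5.)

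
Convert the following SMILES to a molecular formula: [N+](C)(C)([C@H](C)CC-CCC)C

Heavy atoms from the SMILES: 10 C, 1 N.
Implicit hydrogens by atom environment:
  5 × C: 3 H each → 15
  4 × C: 2 H each → 8
  1 × C: 1 H
  1 × N (charge +1): no H
  Total hydrogens = 24.
Net charge +1.
Molecular formula: C10H24N+

C10H24N+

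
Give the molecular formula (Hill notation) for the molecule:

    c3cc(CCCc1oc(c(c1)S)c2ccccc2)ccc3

Heavy atoms from the SMILES: 19 C, 1 O, 1 S.
Implicit hydrogens by atom environment:
  11 × C (aromatic): 1 H each → 11
  5 × C (aromatic): no H
  3 × C: 2 H each → 6
  1 × O (aromatic): no H
  1 × S: 1 H
  Total hydrogens = 18.
Molecular formula: C19H18OS

C19H18OS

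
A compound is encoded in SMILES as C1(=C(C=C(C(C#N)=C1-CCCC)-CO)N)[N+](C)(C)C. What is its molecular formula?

C15H24N3O+

Heavy atoms from the SMILES: 15 C, 3 N, 1 O.
Implicit hydrogens by atom environment:
  5 × C (aromatic): no H
  4 × C: 3 H each → 12
  4 × C: 2 H each → 8
  1 × C (aromatic): 1 H
  1 × C: no H
  1 × N: 2 H
  1 × N (charge +1): no H
  1 × N: no H
  1 × O: 1 H
  Total hydrogens = 24.
Net charge +1.
Molecular formula: C15H24N3O+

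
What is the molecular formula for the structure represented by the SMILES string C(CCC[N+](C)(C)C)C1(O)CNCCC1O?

Heavy atoms from the SMILES: 12 C, 2 N, 2 O.
Implicit hydrogens by atom environment:
  7 × C: 2 H each → 14
  3 × C: 3 H each → 9
  2 × O: 1 H each → 2
  1 × C: 1 H
  1 × C: no H
  1 × N: 1 H
  1 × N (charge +1): no H
  Total hydrogens = 27.
Net charge +1.
Molecular formula: C12H27N2O2+

C12H27N2O2+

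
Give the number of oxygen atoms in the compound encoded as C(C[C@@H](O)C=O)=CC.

The symbol for oxygen appears 2 times in the SMILES.

2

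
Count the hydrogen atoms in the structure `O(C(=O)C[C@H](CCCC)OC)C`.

Hydrogens are implicit in SMILES; fill each atom to its normal valence:
  4 × C: 2 H each → 8
  3 × C: 3 H each → 9
  3 × O: no H
  1 × C: 1 H
  1 × C: no H
  Total hydrogens = 18.

18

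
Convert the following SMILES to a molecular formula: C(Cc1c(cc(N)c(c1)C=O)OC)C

C11H15NO2

Heavy atoms from the SMILES: 11 C, 1 N, 2 O.
Implicit hydrogens by atom environment:
  4 × C (aromatic): no H
  2 × C: 3 H each → 6
  2 × C: 2 H each → 4
  2 × C (aromatic): 1 H each → 2
  2 × O: no H
  1 × C: 1 H
  1 × N: 2 H
  Total hydrogens = 15.
Molecular formula: C11H15NO2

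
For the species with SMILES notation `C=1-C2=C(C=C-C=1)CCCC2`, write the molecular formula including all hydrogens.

C10H12

Heavy atoms from the SMILES: 10 C.
Implicit hydrogens by atom environment:
  4 × C: 2 H each → 8
  4 × C (aromatic): 1 H each → 4
  2 × C (aromatic): no H
  Total hydrogens = 12.
Molecular formula: C10H12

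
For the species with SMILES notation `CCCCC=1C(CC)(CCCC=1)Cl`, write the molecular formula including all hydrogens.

Heavy atoms from the SMILES: 12 C, 1 Cl.
Implicit hydrogens by atom environment:
  7 × C: 2 H each → 14
  2 × C: 3 H each → 6
  2 × C: no H
  1 × C: 1 H
  1 × Cl: no H
  Total hydrogens = 21.
Molecular formula: C12H21Cl

C12H21Cl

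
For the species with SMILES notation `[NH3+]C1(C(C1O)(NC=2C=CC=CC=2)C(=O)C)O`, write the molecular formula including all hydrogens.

Heavy atoms from the SMILES: 11 C, 2 N, 3 O.
Implicit hydrogens by atom environment:
  5 × C (aromatic): 1 H each → 5
  3 × C: no H
  2 × O: 1 H each → 2
  1 × C: 3 H
  1 × C: 1 H
  1 × C (aromatic): no H
  1 × N (charge +1): 3 H
  1 × N: 1 H
  1 × O: no H
  Total hydrogens = 15.
Net charge +1.
Molecular formula: C11H15N2O3+

C11H15N2O3+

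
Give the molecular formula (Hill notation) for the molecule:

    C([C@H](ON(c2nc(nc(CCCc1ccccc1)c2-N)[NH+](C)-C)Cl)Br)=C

Heavy atoms from the SMILES: 1 Br, 18 C, 1 Cl, 5 N, 1 O.
Implicit hydrogens by atom environment:
  5 × C (aromatic): 1 H each → 5
  5 × C (aromatic): no H
  4 × C: 2 H each → 8
  2 × C: 3 H each → 6
  2 × C: 1 H each → 2
  2 × N (aromatic): no H
  1 × Br: no H
  1 × Cl: no H
  1 × N: 2 H
  1 × N (charge +1): 1 H
  1 × N: no H
  1 × O: no H
  Total hydrogens = 24.
Net charge +1.
Molecular formula: C18H24BrClN5O+

C18H24BrClN5O+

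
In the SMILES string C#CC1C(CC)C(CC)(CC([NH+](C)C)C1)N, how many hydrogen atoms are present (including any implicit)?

Hydrogens are implicit in SMILES; fill each atom to its normal valence:
  4 × C: 3 H each → 12
  4 × C: 2 H each → 8
  4 × C: 1 H each → 4
  2 × C: no H
  1 × N: 2 H
  1 × N (charge +1): 1 H
  Total hydrogens = 27.

27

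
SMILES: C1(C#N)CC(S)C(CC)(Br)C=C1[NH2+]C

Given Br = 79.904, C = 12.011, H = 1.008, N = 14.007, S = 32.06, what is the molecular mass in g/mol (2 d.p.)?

276.22

Molecular formula: C10H16BrN2S+.
M = 1×79.904 + 10×12.011 + 16×1.008 + 2×14.007 + 1×32.06 = 276.22 g/mol.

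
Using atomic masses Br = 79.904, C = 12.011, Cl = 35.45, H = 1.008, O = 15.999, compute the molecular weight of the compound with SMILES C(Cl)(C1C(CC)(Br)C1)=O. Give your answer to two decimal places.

Molecular formula: C6H8BrClO.
M = 1×79.904 + 6×12.011 + 1×35.45 + 8×1.008 + 1×15.999 = 211.48 g/mol.

211.48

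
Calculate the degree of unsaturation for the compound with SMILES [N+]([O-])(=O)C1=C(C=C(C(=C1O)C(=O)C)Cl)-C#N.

8

Molecular formula from the SMILES: C9H5ClN2O4.
DoU = (2C + 2 + N − H − X)/2 = (2·9 + 2 + 2 − 5 − 1)/2 = 16/2 = 8.
(Structurally: 1 ring(s) + 7 π bond(s) = 8.)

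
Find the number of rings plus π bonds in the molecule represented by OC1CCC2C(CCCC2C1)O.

2

Molecular formula from the SMILES: C10H18O2.
DoU = (2C + 2 + N − H − X)/2 = (2·10 + 2 + 0 − 18 − 0)/2 = 4/2 = 2.
(Structurally: 2 ring(s) + 0 π bond(s) = 2.)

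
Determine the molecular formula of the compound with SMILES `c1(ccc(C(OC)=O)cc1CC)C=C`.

Heavy atoms from the SMILES: 12 C, 2 O.
Implicit hydrogens by atom environment:
  3 × C (aromatic): 1 H each → 3
  3 × C (aromatic): no H
  2 × C: 3 H each → 6
  2 × C: 2 H each → 4
  2 × O: no H
  1 × C: 1 H
  1 × C: no H
  Total hydrogens = 14.
Molecular formula: C12H14O2

C12H14O2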